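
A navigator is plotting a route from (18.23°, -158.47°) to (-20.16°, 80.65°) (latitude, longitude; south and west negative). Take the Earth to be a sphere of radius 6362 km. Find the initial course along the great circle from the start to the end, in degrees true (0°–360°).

257.6°

θ = atan2( sin Δλ·cos φ₂ ,  cos φ₁ sin φ₂ − sin φ₁ cos φ₂ cos Δλ )
  = atan2(-0.8057, -0.1766) = 257.63°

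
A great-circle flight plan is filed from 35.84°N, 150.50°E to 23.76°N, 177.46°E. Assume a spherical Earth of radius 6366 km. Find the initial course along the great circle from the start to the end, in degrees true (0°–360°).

110.0°

N = sin Δλ·cos φ₂ = +0.4149;  D = cos φ₁ sin φ₂ − sin φ₁ cos φ₂ cos Δλ = -0.1510
initial course = atan2(N, D) = 110.00°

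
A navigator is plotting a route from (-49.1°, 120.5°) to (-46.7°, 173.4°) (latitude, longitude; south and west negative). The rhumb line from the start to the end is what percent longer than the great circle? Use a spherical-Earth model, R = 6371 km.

Great circle: σ = 0.6077 rad → d_gc = Rσ = 3871.8 km
Rhumb: Δφ = +0.0419, Δλ = +0.9233, Δψ = +0.0625, q = Δφ/Δψ = 0.6703 → d_rh = R√(Δφ²+q²Δλ²) = 3951.6 km
Excess = (3951.6 − 3871.8) / 3871.8 = 79.8 / 3871.8 = 2.06% ≈ 2.1%

2.1%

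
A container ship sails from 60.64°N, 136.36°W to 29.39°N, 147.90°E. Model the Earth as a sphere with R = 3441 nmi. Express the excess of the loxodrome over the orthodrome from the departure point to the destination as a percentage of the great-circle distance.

4.2%

Great circle: σ = 1.0087 rad → d_gc = Rσ = 3471.0 nmi
Rhumb: Δφ = -0.5454, Δλ = -1.3219, Δψ = -0.8025, q = Δφ/Δψ = 0.6797 → d_rh = R√(Δφ²+q²Δλ²) = 3616.7 nmi
Excess = (3616.7 − 3471.0) / 3471.0 = 145.7 / 3471.0 = 4.20% ≈ 4.2%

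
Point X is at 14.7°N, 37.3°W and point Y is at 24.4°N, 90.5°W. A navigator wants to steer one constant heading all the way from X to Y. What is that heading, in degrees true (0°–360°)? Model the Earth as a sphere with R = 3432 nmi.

281.0°

Δψ = ln[tan(π/4+φ₂/2)/tan(π/4+φ₁/2)] = +0.1799
Δλ = -0.9285 rad (taken the short way round)
course = atan2(Δλ, Δψ) = 280.97°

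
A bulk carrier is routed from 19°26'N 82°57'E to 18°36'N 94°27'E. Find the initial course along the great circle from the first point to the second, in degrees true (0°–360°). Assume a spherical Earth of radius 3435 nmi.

N = sin Δλ·cos φ₂ = +0.1890;  D = cos φ₁ sin φ₂ − sin φ₁ cos φ₂ cos Δλ = -0.0082
initial course = atan2(N, D) = 92.49°

92.5°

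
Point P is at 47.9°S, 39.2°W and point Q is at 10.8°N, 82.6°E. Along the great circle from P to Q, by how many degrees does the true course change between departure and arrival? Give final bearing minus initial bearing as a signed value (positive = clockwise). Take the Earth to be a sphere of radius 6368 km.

-66.5°

At departure: θ₁ = atan2(sin Δλ cos φ₂, cos φ₁ sin φ₂ − sin φ₁ cos φ₂ cos Δλ) = 107.20°
At arrival: θ₂ = atan2(sin Δλ cos φ₁, −cos φ₂ sin φ₁ + sin φ₂ cos φ₁ cos Δλ) = 40.69°
Δθ = θ₂ − θ₁ = -66.5°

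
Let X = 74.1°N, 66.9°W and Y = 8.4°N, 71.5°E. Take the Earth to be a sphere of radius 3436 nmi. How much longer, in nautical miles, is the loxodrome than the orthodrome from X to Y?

Great circle: cos σ = sin φ₁ sin φ₂ + cos φ₁ cos φ₂ cos Δλ,  σ = 1.6330 rad → d_gc = 5611.0 nmi
Rhumb line: Δψ = -1.8215, q = Δφ/Δψ = 0.6295, d_rh = R√(Δφ²+q²Δλ²) = 6544.0 nmi
Excess = 6544.0 − 5611.0 = 933.0 ≈ 933 nmi

933 nmi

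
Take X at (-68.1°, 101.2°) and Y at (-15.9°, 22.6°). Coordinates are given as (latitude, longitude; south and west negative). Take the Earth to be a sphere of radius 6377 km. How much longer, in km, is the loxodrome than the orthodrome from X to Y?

Great circle: cos σ = sin φ₁ sin φ₂ + cos φ₁ cos φ₂ cos Δλ,  σ = 1.2397 rad → d_gc = 7905.5 km
Rhumb line: Δψ = +1.3615, q = Δφ/Δψ = 0.6692, d_rh = R√(Δφ²+q²Δλ²) = 8247.7 km
Excess = 8247.7 − 7905.5 = 342.2 ≈ 342 km

342 km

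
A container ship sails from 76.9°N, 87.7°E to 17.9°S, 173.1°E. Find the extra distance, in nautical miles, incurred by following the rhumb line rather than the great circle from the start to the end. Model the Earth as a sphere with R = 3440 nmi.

252 nmi

Great circle: cos σ = sin φ₁ sin φ₂ + cos φ₁ cos φ₂ cos Δλ,  σ = 1.8567 rad → d_gc = 6387.2 nmi
Rhumb line: Δψ = -2.4820, q = Δφ/Δψ = 0.6666, d_rh = R√(Δφ²+q²Δλ²) = 6639.2 nmi
Excess = 6639.2 − 6387.2 = 252.0 ≈ 252 nmi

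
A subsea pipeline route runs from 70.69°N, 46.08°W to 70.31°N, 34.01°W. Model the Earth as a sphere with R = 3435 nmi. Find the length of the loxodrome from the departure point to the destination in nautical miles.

243 nmi

Δψ = ln[tan(π/4+φ₂/2)/tan(π/4+φ₁/2)] = -0.0199;  Δφ = -0.0066 rad,  Δλ = +0.2107 rad
q = Δφ/Δψ = 0.3338
d = R·√(Δφ² + q²Δλ²) = 3435·0.07063 = 243 nmi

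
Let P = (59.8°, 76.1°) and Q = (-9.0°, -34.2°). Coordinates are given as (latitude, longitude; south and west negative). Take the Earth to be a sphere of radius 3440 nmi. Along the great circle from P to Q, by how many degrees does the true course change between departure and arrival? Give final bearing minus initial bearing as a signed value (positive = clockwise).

-73.5°

At departure: θ₁ = atan2(sin Δλ cos φ₂, cos φ₁ sin φ₂ − sin φ₁ cos φ₂ cos Δλ) = 283.21°
At arrival: θ₂ = atan2(sin Δλ cos φ₁, −cos φ₂ sin φ₁ + sin φ₂ cos φ₁ cos Δλ) = 209.72°
Δθ = θ₂ − θ₁ = -73.5°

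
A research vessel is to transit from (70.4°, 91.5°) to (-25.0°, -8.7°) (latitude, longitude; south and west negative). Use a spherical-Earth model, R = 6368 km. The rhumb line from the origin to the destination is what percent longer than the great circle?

Great circle: σ = 2.0398 rad → d_gc = Rσ = 12989.2 km
Rhumb: Δφ = -1.6650, Δλ = -1.7488, Δψ = -2.2069, q = Δφ/Δψ = 0.7545 → d_rh = R√(Δφ²+q²Δλ²) = 13528.5 km
Excess = (13528.5 − 12989.2) / 12989.2 = 539.3 / 12989.2 = 4.152% ≈ 4.2%

4.2%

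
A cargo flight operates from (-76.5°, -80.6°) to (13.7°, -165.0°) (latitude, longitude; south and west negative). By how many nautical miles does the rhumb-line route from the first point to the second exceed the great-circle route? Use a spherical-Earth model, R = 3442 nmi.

248 nmi

Great circle: cos σ = sin φ₁ sin φ₂ + cos φ₁ cos φ₂ cos Δλ,  σ = 1.7805 rad → d_gc = 6128.45 nmi
Rhumb line: Δψ = +2.3755, q = Δφ/Δψ = 0.6627, d_rh = R√(Δφ²+q²Δλ²) = 6375.99 nmi
Excess = 6375.99 − 6128.45 = 247.54 ≈ 248 nmi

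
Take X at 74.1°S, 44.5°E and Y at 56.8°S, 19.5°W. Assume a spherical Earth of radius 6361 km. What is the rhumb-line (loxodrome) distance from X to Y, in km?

3419 km

Rhumb course C = atan2(Δλ, Δψ) with Δψ = ln[tan(π/4+φ₂/2)/tan(π/4+φ₁/2)] = +0.7583, Δλ = -1.1170 → C = 304.17°
d = R·|Δφ| / |cos C| = 6361·0.30194 / 0.56168 = 3419 km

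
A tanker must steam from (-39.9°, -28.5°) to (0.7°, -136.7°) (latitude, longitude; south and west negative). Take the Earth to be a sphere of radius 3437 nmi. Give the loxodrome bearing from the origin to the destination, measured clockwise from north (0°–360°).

292.3°

Δψ = ln[tan(π/4+φ₂/2)/tan(π/4+φ₁/2)] = +0.7729
Δλ = -1.8884 rad (taken the short way round)
course = atan2(Δλ, Δψ) = 292.26°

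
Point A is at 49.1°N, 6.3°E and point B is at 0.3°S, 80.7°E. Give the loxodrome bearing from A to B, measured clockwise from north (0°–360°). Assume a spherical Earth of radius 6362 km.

127.4°

Meridional parts: M(φ₁)=+0.9865, M(φ₂)=-0.0052 → ΔM = -0.9917;  Δλ = +1.2985 rad
tan C = Δλ / ΔM = -1.3094 → C = 127.37°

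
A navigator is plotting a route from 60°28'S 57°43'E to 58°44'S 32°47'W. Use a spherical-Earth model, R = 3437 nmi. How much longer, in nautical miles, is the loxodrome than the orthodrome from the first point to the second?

220 nmi

Great circle: cos σ = sin φ₁ sin φ₂ + cos φ₁ cos φ₂ cos Δλ,  σ = 0.7355 rad → d_gc = 2528.1 nmi
Rhumb line: Δψ = +0.0598, q = Δφ/Δψ = 0.5059, d_rh = R√(Δφ²+q²Δλ²) = 2748.4 nmi
Excess = 2748.4 − 2528.1 = 220.3 ≈ 220 nmi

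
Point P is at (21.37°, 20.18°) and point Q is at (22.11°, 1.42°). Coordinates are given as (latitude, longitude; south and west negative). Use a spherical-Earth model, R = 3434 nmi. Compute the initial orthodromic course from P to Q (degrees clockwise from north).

275.9°

N = sin Δλ·cos φ₂ = -0.2980;  D = cos φ₁ sin φ₂ − sin φ₁ cos φ₂ cos Δλ = +0.0309
initial course = atan2(N, D) = 275.91°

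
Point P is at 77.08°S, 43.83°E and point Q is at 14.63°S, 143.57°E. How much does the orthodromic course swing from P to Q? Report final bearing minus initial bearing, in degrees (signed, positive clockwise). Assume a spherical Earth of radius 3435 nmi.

-89.7°

Initial bearing θ₁ = atan2(sin Δλ cos φ₂, cos φ₁ sin φ₂ − sin φ₁ cos φ₂ cos Δλ) = 102.76°
Final bearing θ₂ = (initial bearing from the destination back to the start) + 180° = 13.02°
Δθ = θ₂ − θ₁ = -89.7°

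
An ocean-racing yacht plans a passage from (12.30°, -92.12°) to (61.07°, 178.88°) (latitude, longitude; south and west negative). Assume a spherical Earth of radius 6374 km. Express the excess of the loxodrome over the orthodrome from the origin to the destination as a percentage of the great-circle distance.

4.7%

Great circle: σ = 1.3748 rad → d_gc = Rσ = 8763.3 km
Rhumb: Δφ = +0.8512, Δλ = -1.5533, Δψ = +1.1386, q = Δφ/Δψ = 0.7476 → d_rh = R√(Δφ²+q²Δλ²) = 9177.4 km
Excess = (9177.4 − 8763.3) / 8763.3 = 414.1 / 8763.3 = 4.73% ≈ 4.7%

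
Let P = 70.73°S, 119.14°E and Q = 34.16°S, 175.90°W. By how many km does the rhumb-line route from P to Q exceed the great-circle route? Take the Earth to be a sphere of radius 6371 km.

Great circle: cos σ = sin φ₁ sin φ₂ + cos φ₁ cos φ₂ cos Δλ,  σ = 0.8689 rad → d_gc = 5536.1 km
Rhumb line: Δψ = +1.1383, q = Δφ/Δψ = 0.5607, d_rh = R√(Δφ²+q²Δλ²) = 5739.3 km
Excess = 5739.3 − 5536.1 = 203.2 ≈ 203 km

203 km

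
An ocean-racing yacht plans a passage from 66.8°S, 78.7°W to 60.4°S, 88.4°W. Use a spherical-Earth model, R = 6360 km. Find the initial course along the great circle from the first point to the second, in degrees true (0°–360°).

321.6°

θ = atan2( sin Δλ·cos φ₂ ,  cos φ₁ sin φ₂ − sin φ₁ cos φ₂ cos Δλ )
  = atan2(-0.0832, +0.1050) = 321.59°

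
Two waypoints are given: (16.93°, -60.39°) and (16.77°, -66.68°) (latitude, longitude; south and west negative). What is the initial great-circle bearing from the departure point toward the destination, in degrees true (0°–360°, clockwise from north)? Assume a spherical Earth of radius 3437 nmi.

N = sin Δλ·cos φ₂ = -0.1049;  D = cos φ₁ sin φ₂ − sin φ₁ cos φ₂ cos Δλ = -0.0011
initial course = atan2(N, D) = 269.39°

269.4°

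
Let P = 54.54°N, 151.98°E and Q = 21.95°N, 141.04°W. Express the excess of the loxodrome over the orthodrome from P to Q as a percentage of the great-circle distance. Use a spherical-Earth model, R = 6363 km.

Great circle: σ = 1.0299 rad → d_gc = Rσ = 6553.4 km
Rhumb: Δφ = -0.5688, Δλ = +1.1690, Δψ = -0.7475, q = Δφ/Δψ = 0.7610 → d_rh = R√(Δφ²+q²Δλ²) = 6718.5 km
Excess = (6718.5 − 6553.4) / 6553.4 = 165.1 / 6553.4 = 2.52% ≈ 2.5%

2.5%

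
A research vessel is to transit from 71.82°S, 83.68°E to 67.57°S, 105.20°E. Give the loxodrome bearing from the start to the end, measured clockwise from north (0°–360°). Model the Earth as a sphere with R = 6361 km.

60.3°

Meridional parts: M(φ₁)=-1.8326, M(φ₂)=-1.6181 → ΔM = +0.2145;  Δλ = +0.3756 rad
tan C = Δλ / ΔM = +1.7508 → C = 60.27°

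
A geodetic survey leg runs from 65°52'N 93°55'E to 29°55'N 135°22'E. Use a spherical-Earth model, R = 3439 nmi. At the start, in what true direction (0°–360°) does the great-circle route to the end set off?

124.1°

N = sin Δλ·cos φ₂ = +0.5738;  D = cos φ₁ sin φ₂ − sin φ₁ cos φ₂ cos Δλ = -0.3890
initial course = atan2(N, D) = 124.13°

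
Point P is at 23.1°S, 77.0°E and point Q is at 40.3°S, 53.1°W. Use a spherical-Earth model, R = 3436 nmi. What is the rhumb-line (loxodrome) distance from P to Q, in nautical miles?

6674 nmi

Rhumb course C = atan2(Δλ, Δψ) with Δψ = ln[tan(π/4+φ₂/2)/tan(π/4+φ₁/2)] = -0.3552, Δλ = -2.2707 → C = 261.11°
d = R·|Δφ| / |cos C| = 3436·0.30020 / 0.15455 = 6674 nmi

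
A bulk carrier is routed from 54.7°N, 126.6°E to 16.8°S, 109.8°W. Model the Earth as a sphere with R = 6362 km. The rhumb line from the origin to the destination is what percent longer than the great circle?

Great circle: σ = 2.1436 rad → d_gc = Rσ = 13637.8 km
Rhumb: Δφ = -1.2479, Δλ = +2.1572, Δψ = -1.4426, q = Δφ/Δψ = 0.8650 → d_rh = R√(Δφ²+q²Δλ²) = 14281.7 km
Excess = (14281.7 − 13637.8) / 13637.8 = 643.9 / 13637.8 = 4.72% ≈ 4.7%

4.7%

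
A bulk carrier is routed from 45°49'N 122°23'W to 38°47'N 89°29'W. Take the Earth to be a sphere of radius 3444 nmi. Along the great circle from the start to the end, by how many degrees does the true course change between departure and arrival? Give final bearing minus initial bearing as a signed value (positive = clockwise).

+22.5°

At departure: θ₁ = atan2(sin Δλ cos φ₂, cos φ₁ sin φ₂ − sin φ₁ cos φ₂ cos Δλ) = 94.43°
At arrival: θ₂ = atan2(sin Δλ cos φ₁, −cos φ₂ sin φ₁ + sin φ₂ cos φ₁ cos Δλ) = 116.95°
Δθ = θ₂ − θ₁ = +22.5°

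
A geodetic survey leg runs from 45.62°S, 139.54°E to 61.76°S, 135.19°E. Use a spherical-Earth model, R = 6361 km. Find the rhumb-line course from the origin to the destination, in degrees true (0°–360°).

Meridional parts: M(φ₁)=-0.8968, M(φ₂)=-1.3801 → ΔM = -0.4833;  Δλ = -0.0759 rad
tan C = Δλ / ΔM = +0.1571 → C = 188.93°

188.9°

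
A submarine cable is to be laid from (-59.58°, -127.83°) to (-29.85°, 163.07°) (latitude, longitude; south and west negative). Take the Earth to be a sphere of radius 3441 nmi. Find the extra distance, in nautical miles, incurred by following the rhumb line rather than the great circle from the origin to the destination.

Great circle: cos σ = sin φ₁ sin φ₂ + cos φ₁ cos φ₂ cos Δλ,  σ = 0.9448 rad → d_gc = 3251.2 nmi
Rhumb line: Δψ = +0.7561, q = Δφ/Δψ = 0.6863, d_rh = R√(Δφ²+q²Δλ²) = 3361.4 nmi
Excess = 3361.4 − 3251.2 = 110.2 ≈ 110 nmi

110 nmi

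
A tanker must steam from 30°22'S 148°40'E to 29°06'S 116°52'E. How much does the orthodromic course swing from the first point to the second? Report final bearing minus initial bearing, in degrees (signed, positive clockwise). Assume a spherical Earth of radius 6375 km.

+16.1°

Initial bearing θ₁ = atan2(sin Δλ cos φ₂, cos φ₁ sin φ₂ − sin φ₁ cos φ₂ cos Δλ) = 264.52°
Final bearing θ₂ = (initial bearing from the destination back to the start) + 180° = 280.60°
Δθ = θ₂ − θ₁ = +16.1°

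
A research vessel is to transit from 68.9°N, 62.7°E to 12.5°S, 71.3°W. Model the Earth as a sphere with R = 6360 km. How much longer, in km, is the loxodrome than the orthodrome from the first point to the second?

1396 km

Great circle: cos σ = sin φ₁ sin φ₂ + cos φ₁ cos φ₂ cos Δλ,  σ = 2.0332 rad → d_gc = 12931.0 km
Rhumb line: Δψ = -1.9006, q = Δφ/Δψ = 0.7475, d_rh = R√(Δφ²+q²Δλ²) = 14327.0 km
Excess = 14327.0 − 12931.0 = 1396.0 ≈ 1396 km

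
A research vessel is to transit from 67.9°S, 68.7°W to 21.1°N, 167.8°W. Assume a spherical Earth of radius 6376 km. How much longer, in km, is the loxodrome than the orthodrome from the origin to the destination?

Great circle: cos σ = sin φ₁ sin φ₂ + cos φ₁ cos φ₂ cos Δλ,  σ = 1.9704 rad → d_gc = 12563.3 km
Rhumb line: Δψ = +2.0102, q = Δφ/Δψ = 0.7727, d_rh = R√(Δφ²+q²Δλ²) = 13065.7 km
Excess = 13065.7 − 12563.3 = 502.4 ≈ 502 km

502 km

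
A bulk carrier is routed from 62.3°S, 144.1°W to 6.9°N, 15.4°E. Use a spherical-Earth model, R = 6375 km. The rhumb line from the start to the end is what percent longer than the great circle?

17.7%

Great circle: σ = 2.1396 rad → d_gc = Rσ = 13639.9 km
Rhumb: Δφ = +1.2078, Δλ = +2.7838, Δψ = +1.5209, q = Δφ/Δψ = 0.7941 → d_rh = R√(Δφ²+q²Δλ²) = 16058.9 km
Excess = (16058.9 − 13639.9) / 13639.9 = 2419.0 / 13639.9 = 17.73% ≈ 17.7%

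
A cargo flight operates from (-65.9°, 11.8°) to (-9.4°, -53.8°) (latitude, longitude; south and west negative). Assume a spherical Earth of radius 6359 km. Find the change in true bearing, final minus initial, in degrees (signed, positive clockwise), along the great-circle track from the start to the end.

Initial bearing θ₁ = atan2(sin Δλ cos φ₂, cos φ₁ sin φ₂ − sin φ₁ cos φ₂ cos Δλ) = 288.77°
Final bearing θ₂ = (initial bearing from the destination back to the start) + 180° = 336.93°
Δθ = θ₂ − θ₁ = +48.2°

+48.2°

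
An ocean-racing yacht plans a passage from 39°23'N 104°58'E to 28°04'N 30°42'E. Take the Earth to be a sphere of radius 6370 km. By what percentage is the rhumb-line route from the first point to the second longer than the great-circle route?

Great circle: σ = 1.0662 rad → d_gc = Rσ = 6791.6 km
Rhumb: Δφ = -0.1975, Δλ = -1.2962, Δψ = -0.2382, q = Δφ/Δψ = 0.8291 → d_rh = R√(Δφ²+q²Δλ²) = 6960.7 km
Excess = (6960.7 − 6791.6) / 6791.6 = 169.1 / 6791.6 = 2.49% ≈ 2.5%

2.5%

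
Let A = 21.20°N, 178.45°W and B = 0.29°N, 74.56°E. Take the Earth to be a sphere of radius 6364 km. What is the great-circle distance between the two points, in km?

cos σ = sin φ₁ sin φ₂ + cos φ₁ cos φ₂ cos Δλ
      = sin(21.20°)sin(0.29°) + cos(21.20°)cos(0.29°)cos(-106.99°) = -0.2706
σ = 105.700° → d = Rσ = 6364·1.84481 = 11740 km

11740 km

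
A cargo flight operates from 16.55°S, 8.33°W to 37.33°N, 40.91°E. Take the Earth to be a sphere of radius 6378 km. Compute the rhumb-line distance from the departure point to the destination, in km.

7921 km

Rhumb course C = atan2(Δλ, Δψ) with Δψ = ln[tan(π/4+φ₂/2)/tan(π/4+φ₁/2)] = +0.9962, Δλ = +0.8594 → C = 40.78°
d = R·|Δφ| / |cos C| = 6378·0.94038 / 0.75717 = 7921 km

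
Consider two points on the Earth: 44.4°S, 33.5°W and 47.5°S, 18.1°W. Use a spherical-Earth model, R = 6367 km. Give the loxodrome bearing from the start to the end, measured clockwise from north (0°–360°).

106.2°

Meridional parts: M(φ₁)=-0.8666, M(φ₂)=-0.9445 → ΔM = -0.0778;  Δλ = +0.2688 rad
tan C = Δλ / ΔM = -3.4527 → C = 106.15°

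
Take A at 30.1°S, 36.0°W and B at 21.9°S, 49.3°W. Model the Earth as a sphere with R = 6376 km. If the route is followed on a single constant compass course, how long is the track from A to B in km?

Rhumb course C = atan2(Δλ, Δψ) with Δψ = ln[tan(π/4+φ₂/2)/tan(π/4+φ₁/2)] = +0.1594, Δλ = -0.2321 → C = 304.48°
d = R·|Δφ| / |cos C| = 6376·0.14312 / 0.56615 = 1612 km

1612 km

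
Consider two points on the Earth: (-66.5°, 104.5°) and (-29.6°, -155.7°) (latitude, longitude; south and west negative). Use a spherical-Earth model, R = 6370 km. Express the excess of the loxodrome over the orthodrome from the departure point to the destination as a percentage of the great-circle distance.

Great circle: σ = 1.1659 rad → d_gc = Rσ = 7426.5 km
Rhumb: Δφ = +0.6440, Δλ = +1.7418, Δψ = +1.0290, q = Δφ/Δψ = 0.6259 → d_rh = R√(Δφ²+q²Δλ²) = 8065.9 km
Excess = (8065.9 − 7426.5) / 7426.5 = 639.4 / 7426.5 = 8.61% ≈ 8.6%

8.6%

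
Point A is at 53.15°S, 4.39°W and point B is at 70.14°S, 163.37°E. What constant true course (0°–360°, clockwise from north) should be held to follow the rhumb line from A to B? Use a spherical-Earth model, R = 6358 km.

102.4°

Meridional parts: M(φ₁)=-1.0992, M(φ₂)=-1.7426 → ΔM = -0.6434;  Δλ = +2.9280 rad
tan C = Δλ / ΔM = -4.5508 → C = 102.39°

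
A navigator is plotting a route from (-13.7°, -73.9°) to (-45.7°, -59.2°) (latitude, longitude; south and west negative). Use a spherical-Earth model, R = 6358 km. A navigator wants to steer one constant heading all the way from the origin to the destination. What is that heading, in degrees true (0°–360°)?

Meridional parts: M(φ₁)=-0.2414, M(φ₂)=-0.8988 → ΔM = -0.6573;  Δλ = +0.2566 rad
tan C = Δλ / ΔM = -0.3903 → C = 158.68°

158.7°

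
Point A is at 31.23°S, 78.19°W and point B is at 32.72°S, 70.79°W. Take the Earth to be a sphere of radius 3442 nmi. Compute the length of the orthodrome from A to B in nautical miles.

387 nmi

cos σ = sin φ₁ sin φ₂ + cos φ₁ cos φ₂ cos Δλ
      = sin(-31.23°)sin(-32.72°) + cos(-31.23°)cos(-32.72°)cos(7.40°) = 0.9937
σ = 6.450° → d = Rσ = 3442·0.11258 = 387 nmi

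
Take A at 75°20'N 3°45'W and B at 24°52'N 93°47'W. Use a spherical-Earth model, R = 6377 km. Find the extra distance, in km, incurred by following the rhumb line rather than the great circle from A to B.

522 km

Great circle: cos σ = sin φ₁ sin φ₂ + cos φ₁ cos φ₂ cos Δλ,  σ = 1.1520 rad → d_gc = 7346.2 km
Rhumb line: Δψ = -1.6020, q = Δφ/Δψ = 0.5498, d_rh = R√(Δφ²+q²Δλ²) = 7868.0 km
Excess = 7868.0 − 7346.2 = 521.8 ≈ 522 km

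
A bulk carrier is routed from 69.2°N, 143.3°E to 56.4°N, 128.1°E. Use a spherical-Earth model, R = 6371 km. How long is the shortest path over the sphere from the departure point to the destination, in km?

1609 km

cos σ = sin φ₁ sin φ₂ + cos φ₁ cos φ₂ cos Δλ
      = sin(69.20°)sin(56.40°) + cos(69.20°)cos(56.40°)cos(-15.20°) = 0.9683
σ = 14.471° → d = Rσ = 6371·0.25257 = 1609 km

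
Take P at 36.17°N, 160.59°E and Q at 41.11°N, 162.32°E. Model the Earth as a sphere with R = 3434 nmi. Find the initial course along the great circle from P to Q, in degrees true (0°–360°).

14.8°

θ = atan2( sin Δλ·cos φ₂ ,  cos φ₁ sin φ₂ − sin φ₁ cos φ₂ cos Δλ )
  = atan2(+0.0227, +0.0863) = 14.76°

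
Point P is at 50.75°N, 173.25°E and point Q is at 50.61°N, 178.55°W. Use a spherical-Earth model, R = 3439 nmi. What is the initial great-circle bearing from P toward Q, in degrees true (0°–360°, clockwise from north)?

88.4°

N = sin Δλ·cos φ₂ = +0.0905;  D = cos φ₁ sin φ₂ − sin φ₁ cos φ₂ cos Δλ = +0.0026
initial course = atan2(N, D) = 88.37°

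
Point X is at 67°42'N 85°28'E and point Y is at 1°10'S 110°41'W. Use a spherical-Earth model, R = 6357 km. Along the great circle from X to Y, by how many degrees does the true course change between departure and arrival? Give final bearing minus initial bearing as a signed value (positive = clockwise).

At departure: θ₁ = atan2(sin Δλ cos φ₂, cos φ₁ sin φ₂ − sin φ₁ cos φ₂ cos Δλ) = 17.52°
At arrival: θ₂ = atan2(sin Δλ cos φ₁, −cos φ₂ sin φ₁ + sin φ₂ cos φ₁ cos Δλ) = 173.44°
Δθ = θ₂ − θ₁ = +155.9°

+155.9°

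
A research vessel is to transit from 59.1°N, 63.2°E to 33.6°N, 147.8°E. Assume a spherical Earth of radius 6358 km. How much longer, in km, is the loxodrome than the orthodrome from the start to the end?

364 km

Great circle: cos σ = sin φ₁ sin φ₂ + cos φ₁ cos φ₂ cos Δλ,  σ = 1.0297 rad → d_gc = 6546.7 km
Rhumb line: Δψ = -0.6627, q = Δφ/Δψ = 0.6716, d_rh = R√(Δφ²+q²Δλ²) = 6910.6 km
Excess = 6910.6 − 6546.7 = 363.9 ≈ 364 km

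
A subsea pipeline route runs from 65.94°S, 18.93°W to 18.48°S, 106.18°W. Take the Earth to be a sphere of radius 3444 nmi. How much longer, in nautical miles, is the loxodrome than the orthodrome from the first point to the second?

Great circle: cos σ = sin φ₁ sin φ₂ + cos φ₁ cos φ₂ cos Δλ,  σ = 1.2577 rad → d_gc = 4331.6 nmi
Rhumb line: Δψ = +1.2177, q = Δφ/Δψ = 0.6802, d_rh = R√(Δφ²+q²Δλ²) = 4567.9 nmi
Excess = 4567.9 − 4331.6 = 236.3 ≈ 236 nmi

236 nmi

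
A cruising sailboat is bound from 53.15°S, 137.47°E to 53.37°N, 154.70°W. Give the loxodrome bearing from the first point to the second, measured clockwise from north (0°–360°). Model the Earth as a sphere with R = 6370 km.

Δψ = ln[tan(π/4+φ₂/2)/tan(π/4+φ₁/2)] = +2.2048
Δλ = +1.1839 rad (taken the short way round)
course = atan2(Δλ, Δψ) = 28.23°

28.2°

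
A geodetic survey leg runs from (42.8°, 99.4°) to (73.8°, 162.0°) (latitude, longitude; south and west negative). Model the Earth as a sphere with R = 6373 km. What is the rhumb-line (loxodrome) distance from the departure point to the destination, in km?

Δψ = ln[tan(π/4+φ₂/2)/tan(π/4+φ₁/2)] = +1.1216;  Δφ = +0.5411 rad,  Δλ = +1.0926 rad
q = Δφ/Δψ = 0.4824
d = R·√(Δφ² + q²Δλ²) = 6373·0.75533 = 4814 km

4814 km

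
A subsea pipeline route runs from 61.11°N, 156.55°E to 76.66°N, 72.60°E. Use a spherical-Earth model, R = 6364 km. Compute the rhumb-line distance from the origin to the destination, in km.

3640 km

Δψ = ln[tan(π/4+φ₂/2)/tan(π/4+φ₁/2)] = +0.7897;  Δφ = +0.2714 rad,  Δλ = -1.4652 rad
q = Δφ/Δψ = 0.3437
d = R·√(Δφ² + q²Δλ²) = 6364·0.57203 = 3640 km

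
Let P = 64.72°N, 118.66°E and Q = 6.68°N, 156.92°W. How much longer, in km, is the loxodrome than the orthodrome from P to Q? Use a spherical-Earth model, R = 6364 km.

376 km

Great circle: cos σ = sin φ₁ sin φ₂ + cos φ₁ cos φ₂ cos Δλ,  σ = 1.4238 rad → d_gc = 9061.3 km
Rhumb line: Δψ = -1.3781, q = Δφ/Δψ = 0.7351, d_rh = R√(Δφ²+q²Δλ²) = 9437.5 km
Excess = 9437.5 − 9061.3 = 376.2 ≈ 376 km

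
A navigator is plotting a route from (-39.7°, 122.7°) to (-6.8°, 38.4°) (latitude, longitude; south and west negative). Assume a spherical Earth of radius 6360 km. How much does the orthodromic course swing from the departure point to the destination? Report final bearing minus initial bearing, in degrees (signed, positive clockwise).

Initial bearing θ₁ = atan2(sin Δλ cos φ₂, cos φ₁ sin φ₂ − sin φ₁ cos φ₂ cos Δλ) = 268.37°
Final bearing θ₂ = (initial bearing from the destination back to the start) + 180° = 309.24°
Δθ = θ₂ − θ₁ = +40.9°

+40.9°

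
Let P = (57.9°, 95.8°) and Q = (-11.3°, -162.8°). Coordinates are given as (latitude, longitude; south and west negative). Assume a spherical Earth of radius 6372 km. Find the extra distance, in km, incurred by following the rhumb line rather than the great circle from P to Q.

427 km

Great circle: cos σ = sin φ₁ sin φ₂ + cos φ₁ cos φ₂ cos Δλ,  σ = 1.8431 rad → d_gc = 11744.5 km
Rhumb line: Δψ = -1.4444, q = Δφ/Δψ = 0.8362, d_rh = R√(Δφ²+q²Δλ²) = 12171.4 km
Excess = 12171.4 − 11744.5 = 426.9 ≈ 427 km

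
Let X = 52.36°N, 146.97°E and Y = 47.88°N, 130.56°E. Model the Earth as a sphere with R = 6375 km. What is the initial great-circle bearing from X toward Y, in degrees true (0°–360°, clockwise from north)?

θ = atan2( sin Δλ·cos φ₂ ,  cos φ₁ sin φ₂ − sin φ₁ cos φ₂ cos Δλ )
  = atan2(-0.1895, -0.0565) = 253.40°

253.4°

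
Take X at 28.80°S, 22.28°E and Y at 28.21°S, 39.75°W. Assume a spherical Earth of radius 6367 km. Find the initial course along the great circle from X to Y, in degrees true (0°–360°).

254.5°

θ = atan2( sin Δλ·cos φ₂ ,  cos φ₁ sin φ₂ − sin φ₁ cos φ₂ cos Δλ )
  = atan2(-0.7783, -0.2151) = 254.55°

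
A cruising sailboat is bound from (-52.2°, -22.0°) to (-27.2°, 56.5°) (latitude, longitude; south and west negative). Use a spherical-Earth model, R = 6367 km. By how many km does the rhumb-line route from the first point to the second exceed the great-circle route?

Great circle: cos σ = sin φ₁ sin φ₂ + cos φ₁ cos φ₂ cos Δλ,  σ = 1.0817 rad → d_gc = 6887.0 km
Rhumb line: Δψ = +0.5782, q = Δφ/Δψ = 0.7546, d_rh = R√(Δφ²+q²Δλ²) = 7145.1 km
Excess = 7145.1 − 6887.0 = 258.1 ≈ 258 km

258 km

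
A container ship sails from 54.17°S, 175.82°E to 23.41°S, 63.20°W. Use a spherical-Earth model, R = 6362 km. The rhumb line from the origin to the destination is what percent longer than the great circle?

10.6%

Great circle: σ = 1.5252 rad → d_gc = Rσ = 9703.2 km
Rhumb: Δφ = +0.5369, Δλ = +2.1115, Δψ = +0.7088, q = Δφ/Δψ = 0.7574 → d_rh = R√(Δφ²+q²Δλ²) = 10732.9 km
Excess = (10732.9 − 9703.2) / 9703.2 = 1029.7 / 9703.2 = 10.61% ≈ 10.6%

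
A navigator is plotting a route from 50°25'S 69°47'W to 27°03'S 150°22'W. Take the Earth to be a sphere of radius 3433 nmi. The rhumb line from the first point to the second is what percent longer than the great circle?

Great circle: σ = 1.1115 rad → d_gc = Rσ = 3815.7 nmi
Rhumb: Δφ = +0.4078, Δλ = -1.4064, Δψ = +0.5314, q = Δφ/Δψ = 0.7675 → d_rh = R√(Δφ²+q²Δλ²) = 3961.5 nmi
Excess = (3961.5 − 3815.7) / 3815.7 = 145.8 / 3815.7 = 3.82% ≈ 3.8%

3.8%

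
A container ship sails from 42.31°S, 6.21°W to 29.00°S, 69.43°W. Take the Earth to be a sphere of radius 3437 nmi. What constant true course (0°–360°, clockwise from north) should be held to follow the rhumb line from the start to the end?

Meridional parts: M(φ₁)=-0.8165, M(φ₂)=-0.5293 → ΔM = +0.2872;  Δλ = -1.1034 rad
tan C = Δλ / ΔM = -3.8417 → C = 284.59°

284.6°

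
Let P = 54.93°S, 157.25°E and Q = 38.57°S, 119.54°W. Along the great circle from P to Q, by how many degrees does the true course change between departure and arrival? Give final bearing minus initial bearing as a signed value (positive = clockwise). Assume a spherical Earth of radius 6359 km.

-66.3°

Initial bearing θ₁ = atan2(sin Δλ cos φ₂, cos φ₁ sin φ₂ − sin φ₁ cos φ₂ cos Δλ) = 110.00°
Final bearing θ₂ = (initial bearing from the destination back to the start) + 180° = 43.68°
Δθ = θ₂ − θ₁ = -66.3°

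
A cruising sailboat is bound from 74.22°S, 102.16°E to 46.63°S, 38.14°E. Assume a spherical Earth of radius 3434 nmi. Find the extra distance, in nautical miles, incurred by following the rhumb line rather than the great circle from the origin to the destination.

Great circle: cos σ = sin φ₁ sin φ₂ + cos φ₁ cos φ₂ cos Δλ,  σ = 0.6740 rad → d_gc = 2314.4 nmi
Rhumb line: Δψ = +1.0541, q = Δφ/Δψ = 0.4568, d_rh = R√(Δφ²+q²Δλ²) = 2409.7 nmi
Excess = 2409.7 − 2314.4 = 95.3 ≈ 95 nmi

95 nmi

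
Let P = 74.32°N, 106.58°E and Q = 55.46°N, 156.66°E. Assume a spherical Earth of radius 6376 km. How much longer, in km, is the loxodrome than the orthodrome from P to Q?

Great circle: cos σ = sin φ₁ sin φ₂ + cos φ₁ cos φ₂ cos Δλ,  σ = 0.4703 rad → d_gc = 2998.9 km
Rhumb line: Δψ = -0.8144, q = Δφ/Δψ = 0.4042, d_rh = R√(Δφ²+q²Δλ²) = 3078.8 km
Excess = 3078.8 − 2998.9 = 79.9 ≈ 80 km

80 km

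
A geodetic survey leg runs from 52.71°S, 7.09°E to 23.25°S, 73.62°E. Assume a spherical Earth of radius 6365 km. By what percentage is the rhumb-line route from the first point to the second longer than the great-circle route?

2.4%

Great circle: σ = 1.0054 rad → d_gc = Rσ = 6399.4 km
Rhumb: Δφ = +0.5142, Δλ = +1.1612, Δψ = +0.6690, q = Δφ/Δψ = 0.7685 → d_rh = R√(Δφ²+q²Δλ²) = 6555.4 km
Excess = (6555.4 − 6399.4) / 6399.4 = 156.0 / 6399.4 = 2.44% ≈ 2.4%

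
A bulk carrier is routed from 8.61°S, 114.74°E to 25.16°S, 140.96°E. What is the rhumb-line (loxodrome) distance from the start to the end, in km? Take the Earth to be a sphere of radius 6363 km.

3328 km

Rhumb course C = atan2(Δλ, Δψ) with Δψ = ln[tan(π/4+φ₂/2)/tan(π/4+φ₁/2)] = -0.3031, Δλ = +0.4576 → C = 123.52°
d = R·|Δφ| / |cos C| = 6363·0.28885 / 0.55222 = 3328 km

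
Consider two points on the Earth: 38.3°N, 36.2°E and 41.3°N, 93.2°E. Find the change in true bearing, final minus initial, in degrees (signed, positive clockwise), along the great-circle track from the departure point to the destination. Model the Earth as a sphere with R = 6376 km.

+38.3°

At departure: θ₁ = atan2(sin Δλ cos φ₂, cos φ₁ sin φ₂ − sin φ₁ cos φ₂ cos Δλ) = 67.24°
At arrival: θ₂ = atan2(sin Δλ cos φ₁, −cos φ₂ sin φ₁ + sin φ₂ cos φ₁ cos Δλ) = 105.58°
Δθ = θ₂ − θ₁ = +38.3°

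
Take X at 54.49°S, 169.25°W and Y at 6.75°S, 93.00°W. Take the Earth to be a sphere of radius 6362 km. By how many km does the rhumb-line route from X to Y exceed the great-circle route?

Great circle: cos σ = sin φ₁ sin φ₂ + cos φ₁ cos φ₂ cos Δλ,  σ = 1.3359 rad → d_gc = 8498.8 km
Rhumb line: Δψ = +1.0207, q = Δφ/Δψ = 0.8163, d_rh = R√(Δφ²+q²Δλ²) = 8710.1 km
Excess = 8710.1 − 8498.8 = 211.3 ≈ 211 km

211 km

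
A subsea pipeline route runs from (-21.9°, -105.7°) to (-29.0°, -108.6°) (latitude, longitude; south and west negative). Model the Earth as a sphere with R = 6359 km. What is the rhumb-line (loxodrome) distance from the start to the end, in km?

840 km

Δψ = ln[tan(π/4+φ₂/2)/tan(π/4+φ₁/2)] = -0.1374;  Δφ = -0.1239 rad,  Δλ = -0.0506 rad
q = Δφ/Δψ = 0.9021
d = R·√(Δφ² + q²Δλ²) = 6359·0.13206 = 840 km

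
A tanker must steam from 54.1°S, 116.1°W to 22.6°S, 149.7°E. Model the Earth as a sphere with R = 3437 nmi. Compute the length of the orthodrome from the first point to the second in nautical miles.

4453 nmi

cos σ = sin φ₁ sin φ₂ + cos φ₁ cos φ₂ cos Δλ
      = sin(-54.10°)sin(-22.60°) + cos(-54.10°)cos(-22.60°)cos(-94.20°) = 0.2716
σ = 74.238° → d = Rσ = 3437·1.29569 = 4453 nmi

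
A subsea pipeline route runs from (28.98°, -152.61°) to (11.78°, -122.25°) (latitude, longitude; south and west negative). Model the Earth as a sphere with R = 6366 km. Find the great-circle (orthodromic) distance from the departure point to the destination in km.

3676 km

Haversine: a = sin²(Δφ/2)+cos φ₁ cos φ₂ sin²(Δλ/2) = 0.08108;  σ = 2·atan2(√a,√(1−a))
σ = 33.087° → d = Rσ = 6366·0.57748 = 3676 km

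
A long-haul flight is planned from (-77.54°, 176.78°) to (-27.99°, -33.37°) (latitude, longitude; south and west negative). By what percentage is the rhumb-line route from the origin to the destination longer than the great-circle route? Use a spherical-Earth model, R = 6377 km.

Great circle: σ = 1.2729 rad → d_gc = Rσ = 8117.2 km
Rhumb: Δφ = +0.8648, Δλ = +2.6154, Δψ = +1.7057, q = Δφ/Δψ = 0.5070 → d_rh = R√(Δφ²+q²Δλ²) = 10095.5 km
Excess = (10095.5 − 8117.2) / 8117.2 = 1978.3 / 8117.2 = 24.37% ≈ 24.4%

24.4%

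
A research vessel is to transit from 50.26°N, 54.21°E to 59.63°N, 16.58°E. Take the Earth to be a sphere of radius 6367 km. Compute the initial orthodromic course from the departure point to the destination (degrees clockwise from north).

θ = atan2( sin Δλ·cos φ₂ ,  cos φ₁ sin φ₂ − sin φ₁ cos φ₂ cos Δλ )
  = atan2(-0.3087, +0.2437) = 308.29°

308.3°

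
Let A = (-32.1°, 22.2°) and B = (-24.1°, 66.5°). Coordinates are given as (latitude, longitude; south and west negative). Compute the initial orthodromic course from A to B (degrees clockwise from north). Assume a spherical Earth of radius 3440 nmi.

θ = atan2( sin Δλ·cos φ₂ ,  cos φ₁ sin φ₂ − sin φ₁ cos φ₂ cos Δλ )
  = atan2(+0.6375, +0.0013) = 89.89°

89.9°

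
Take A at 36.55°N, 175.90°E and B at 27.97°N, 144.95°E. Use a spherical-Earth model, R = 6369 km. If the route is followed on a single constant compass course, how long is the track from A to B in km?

Δψ = ln[tan(π/4+φ₂/2)/tan(π/4+φ₁/2)] = -0.1774;  Δφ = -0.1497 rad,  Δλ = -0.5402 rad
q = Δφ/Δψ = 0.8442
d = R·√(Δφ² + q²Δλ²) = 6369·0.47998 = 3057 km

3057 km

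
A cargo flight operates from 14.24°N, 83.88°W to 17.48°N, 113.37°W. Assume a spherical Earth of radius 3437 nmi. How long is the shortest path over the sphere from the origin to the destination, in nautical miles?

1711 nmi

Haversine: a = sin²(Δφ/2)+cos φ₁ cos φ₂ sin²(Δλ/2) = 0.06069;  σ = 2·atan2(√a,√(1−a))
σ = 28.523° → d = Rσ = 3437·0.49783 = 1711 nmi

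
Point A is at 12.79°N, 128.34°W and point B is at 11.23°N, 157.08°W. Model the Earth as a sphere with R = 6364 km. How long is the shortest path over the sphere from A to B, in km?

cos σ = sin φ₁ sin φ₂ + cos φ₁ cos φ₂ cos Δλ
      = sin(12.79°)sin(11.23°) + cos(12.79°)cos(11.23°)cos(-28.74°) = 0.8818
σ = 28.140° → d = Rσ = 6364·0.49114 = 3126 km

3126 km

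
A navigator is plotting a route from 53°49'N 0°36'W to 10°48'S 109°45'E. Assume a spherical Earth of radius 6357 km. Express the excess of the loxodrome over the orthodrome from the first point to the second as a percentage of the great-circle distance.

3.9%

Great circle: σ = 1.9315 rad → d_gc = Rσ = 12278.4 km
Rhumb: Δφ = -1.1278, Δλ = +1.9260, Δψ = -1.3084, q = Δφ/Δψ = 0.8620 → d_rh = R√(Δφ²+q²Δλ²) = 12758.3 km
Excess = (12758.3 − 12278.4) / 12278.4 = 479.9 / 12278.4 = 3.91% ≈ 3.9%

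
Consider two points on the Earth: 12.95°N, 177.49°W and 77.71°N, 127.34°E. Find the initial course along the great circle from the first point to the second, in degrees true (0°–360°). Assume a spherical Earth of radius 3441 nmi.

θ = atan2( sin Δλ·cos φ₂ ,  cos φ₁ sin φ₂ − sin φ₁ cos φ₂ cos Δλ )
  = atan2(-0.1747, +0.9250) = 349.30°

349.3°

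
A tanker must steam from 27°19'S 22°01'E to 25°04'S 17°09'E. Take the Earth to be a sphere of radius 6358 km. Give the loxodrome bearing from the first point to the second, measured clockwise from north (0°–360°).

Δψ = ln[tan(π/4+φ₂/2)/tan(π/4+φ₁/2)] = +0.0438
Δλ = -0.0849 rad (taken the short way round)
course = atan2(Δλ, Δψ) = 297.26°

297.3°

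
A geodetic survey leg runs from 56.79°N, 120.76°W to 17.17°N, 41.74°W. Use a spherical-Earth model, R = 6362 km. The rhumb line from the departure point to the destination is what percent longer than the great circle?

3.5%

Great circle: σ = 1.2168 rad → d_gc = Rσ = 7741.2 km
Rhumb: Δφ = -0.6915, Δλ = +1.3792, Δψ = -0.9057, q = Δφ/Δψ = 0.7635 → d_rh = R√(Δφ²+q²Δλ²) = 8014.5 km
Excess = (8014.5 − 7741.2) / 7741.2 = 273.3 / 7741.2 = 3.53% ≈ 3.5%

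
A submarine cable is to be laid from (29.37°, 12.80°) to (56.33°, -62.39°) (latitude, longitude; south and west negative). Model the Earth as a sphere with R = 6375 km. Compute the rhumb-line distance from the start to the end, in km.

Δψ = ln[tan(π/4+φ₂/2)/tan(π/4+φ₁/2)] = +0.6587;  Δφ = +0.4705 rad,  Δλ = -1.3123 rad
q = Δφ/Δψ = 0.7143
d = R·√(Δφ² + q²Δλ²) = 6375·1.04885 = 6686 km

6686 km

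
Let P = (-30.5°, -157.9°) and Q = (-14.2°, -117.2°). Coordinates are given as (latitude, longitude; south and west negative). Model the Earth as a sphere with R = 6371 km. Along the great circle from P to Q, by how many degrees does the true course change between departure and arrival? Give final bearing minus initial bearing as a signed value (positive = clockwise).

At departure: θ₁ = atan2(sin Δλ cos φ₂, cos φ₁ sin φ₂ − sin φ₁ cos φ₂ cos Δλ) = 75.66°
At arrival: θ₂ = atan2(sin Δλ cos φ₁, −cos φ₂ sin φ₁ + sin φ₂ cos φ₁ cos Δλ) = 59.44°
Δθ = θ₂ − θ₁ = -16.2°

-16.2°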